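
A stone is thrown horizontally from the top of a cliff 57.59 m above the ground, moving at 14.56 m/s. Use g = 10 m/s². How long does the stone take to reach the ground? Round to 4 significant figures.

3.394 s

The horizontal speed doesn't affect the fall. With v_y0 = 0, h = ½ g t².
t = √(2 × 57.59 / 10) = √11.518 = 3.394 s.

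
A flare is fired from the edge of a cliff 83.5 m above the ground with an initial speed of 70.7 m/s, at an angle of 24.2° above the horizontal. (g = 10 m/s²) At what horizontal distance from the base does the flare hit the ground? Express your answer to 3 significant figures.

510 m

Components: v_x = 70.7 cos 24.2° = 64.49 m/s, v_y = 70.7 sin 24.2° = 28.98 m/s.
Vertical: 0 = 83.5 + 28.98 t − ½(10) t² ⇒ 5.000 t² − 28.98 t − 83.5 = 0.
t = [28.98 + √(839.8 + 1670)] / 10.00 = 7.908 s.
Horizontal: R = v_x · t = 64.49 × 7.908 = 510 m.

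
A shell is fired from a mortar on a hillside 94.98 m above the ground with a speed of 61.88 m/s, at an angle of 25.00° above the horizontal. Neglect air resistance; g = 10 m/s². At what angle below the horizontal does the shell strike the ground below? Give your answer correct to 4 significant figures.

42.19°

v_x = 61.88 cos 25.00° = 56.082 m/s.
At impact |v_y| = √(v_y0² + 2 g h) = √(26.152² + 2×10×94.98) = 50.828 m/s.
Angle below horizontal = arctan(|v_y| / v_x) = arctan(50.828 / 56.082) = 42.19°.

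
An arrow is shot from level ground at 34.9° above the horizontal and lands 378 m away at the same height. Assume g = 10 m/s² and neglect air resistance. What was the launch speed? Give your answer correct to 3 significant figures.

63.5 m/s

On level ground, R = v₀² sin(2θ) / g, so v₀ = √(R g / sin 2θ).
sin(2 × 34.9°) = 0.9385.
v₀ = √(378 × 10 / 0.9385) = √4028 = 63.5 m/s.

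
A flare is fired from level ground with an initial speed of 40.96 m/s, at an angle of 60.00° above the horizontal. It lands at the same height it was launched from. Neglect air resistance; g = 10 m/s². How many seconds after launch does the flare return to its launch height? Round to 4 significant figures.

7.094 s

Vertical component: v_y = 40.96 sin 60.00° = 35.472 m/s.
For a projectile landing at launch height, time of flight is t = 2 v_y / g = 2 × 35.472 / 10 = 7.094 s.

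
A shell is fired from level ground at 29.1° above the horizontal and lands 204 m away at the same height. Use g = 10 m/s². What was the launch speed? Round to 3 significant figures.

49.0 m/s

On level ground, R = v₀² sin(2θ) / g, so v₀ = √(R g / sin 2θ).
sin(2 × 29.1°) = 0.8499.
v₀ = √(204 × 10 / 0.8499) = √2400 = 49.0 m/s.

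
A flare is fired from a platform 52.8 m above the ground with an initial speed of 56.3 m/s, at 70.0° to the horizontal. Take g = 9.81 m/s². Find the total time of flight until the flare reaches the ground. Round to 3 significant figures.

11.7 s

Vertical component: v_y = 56.3 sin 70.0° = 52.90 m/s.
Taking up as positive with launch at y = 52.8 m, landing at y = 0: 0 = 52.8 + 52.90 t − ½(9.81) t².
Solving 4.905 t² − 52.90 t − 52.8 = 0 gives t = [52.90 + √(52.90² + 4·4.905·52.8)] / 9.810 = 11.7 s.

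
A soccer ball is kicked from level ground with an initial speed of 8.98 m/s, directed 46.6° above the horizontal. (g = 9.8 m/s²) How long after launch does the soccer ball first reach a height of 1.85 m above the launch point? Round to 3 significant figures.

0.409 s

v_y0 = 8.98 sin 46.6° = 6.525 m/s.
Set y = v_y0 t − ½ g t² = 1.85: 4.900 t² − 6.525 t + 1.85 = 0.
t = [6.525 ± √(42.58 − 36.26)] / 9.8 = (6.525 ± 2.514) / 9.8, giving t = 0.409 s or t = 0.922 s.
The soccer ball is on the way up at the first time, so t = 0.409 s.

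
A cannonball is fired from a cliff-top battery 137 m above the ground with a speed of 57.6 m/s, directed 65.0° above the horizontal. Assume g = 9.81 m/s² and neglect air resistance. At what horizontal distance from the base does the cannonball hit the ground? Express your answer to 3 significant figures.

Components: v_x = 57.6 cos 65.0° = 24.34 m/s, v_y = 57.6 sin 65.0° = 52.20 m/s.
Vertical: 0 = 137 + 52.20 t − ½(9.81) t² ⇒ 4.905 t² − 52.20 t − 137 = 0.
t = [52.20 + √(2725 + 2688)] / 9.810 = 12.82 s.
Horizontal: R = v_x · t = 24.34 × 12.82 = 312 m.

312 m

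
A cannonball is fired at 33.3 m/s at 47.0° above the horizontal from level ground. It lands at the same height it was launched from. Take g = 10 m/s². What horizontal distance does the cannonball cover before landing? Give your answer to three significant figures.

111 m

Components: v_x = 33.3 cos 47.0° = 22.71 m/s, v_y = 33.3 sin 47.0° = 24.35 m/s.
Time of flight (same landing height): t = 2 v_y / g = 2 × 24.35 / 10 = 4.870 s.
Range: R = v_x · t = 22.71 × 4.870 = 111 m.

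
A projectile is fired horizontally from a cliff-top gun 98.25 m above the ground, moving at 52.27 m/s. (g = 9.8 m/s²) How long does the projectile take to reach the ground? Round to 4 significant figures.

4.478 s

The horizontal speed doesn't affect the fall. With v_y0 = 0, h = ½ g t².
t = √(2 × 98.25 / 9.8) = √20.051 = 4.478 s.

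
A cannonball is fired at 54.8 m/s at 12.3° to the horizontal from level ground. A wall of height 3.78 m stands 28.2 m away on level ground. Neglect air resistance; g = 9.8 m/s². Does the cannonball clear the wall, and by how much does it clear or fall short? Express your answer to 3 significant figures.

v_x = 54.8 cos 12.3° = 53.54 m/s; v_y0 = 54.8 sin 12.3° = 11.67 m/s.
Time to reach the wall: t = 28.2 / 53.54 = 0.5267 s.
Height at that point: y = 11.67×0.5267 − 4.900×0.5267² = 4.787 m.
That is 4.787 − 3.78 = 1.01 m above the top of the wall, so the cannonball clears it.

Yes — it clears the wall by 1.01 m.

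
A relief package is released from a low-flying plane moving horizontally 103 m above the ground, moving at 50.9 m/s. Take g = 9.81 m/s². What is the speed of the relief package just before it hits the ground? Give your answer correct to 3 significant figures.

67.9 m/s

Fall time: t = √(2 × 103 / 9.81) = 4.582 s.
At impact: v_x = 50.9 m/s (unchanged), v_y = g t = 9.81 × 4.582 = 44.95 m/s.
Speed = √(v_x² + v_y²) = √(2591 + 2021) = 67.9 m/s.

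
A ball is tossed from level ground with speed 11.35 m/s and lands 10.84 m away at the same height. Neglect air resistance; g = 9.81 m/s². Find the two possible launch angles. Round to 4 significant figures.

Level-ground range: R = v₀² sin(2θ)/g ⇒ sin 2θ = R g / v₀² = 10.84×9.81/11.35² = 0.8255.
2θ = arcsin(0.8255) = 55.639° or 180° − 55.639° = 124.361°.
So θ = 27.82° or θ = 62.18°.

27.82° and 62.18°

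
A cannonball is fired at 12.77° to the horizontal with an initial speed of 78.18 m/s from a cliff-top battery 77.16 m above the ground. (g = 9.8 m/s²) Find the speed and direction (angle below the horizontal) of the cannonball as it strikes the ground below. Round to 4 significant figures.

v_x = 78.18 cos 12.77° = 76.246 m/s (constant).
|v_y| at impact = √((17.281)² + 2×9.8×77.16) = 42.555 m/s.
Speed = √(76.246² + 42.555²) = 87.32 m/s; angle = arctan(42.555/76.246) = 29.17° below horizontal.

87.32 m/s at 29.17° below the horizontal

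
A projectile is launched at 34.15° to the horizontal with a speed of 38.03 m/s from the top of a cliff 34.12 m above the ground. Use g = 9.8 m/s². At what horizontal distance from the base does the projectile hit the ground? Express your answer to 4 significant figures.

176.3 m

Components: v_x = 38.03 cos 34.15° = 31.473 m/s, v_y = 38.03 sin 34.15° = 21.349 m/s.
Vertical: 0 = 34.12 + 21.349 t − ½(9.8) t² ⇒ 4.900 t² − 21.349 t − 34.12 = 0.
t = [21.349 + √(455.78 + 668.75)] / 9.800 = 5.6003 s.
Horizontal: R = v_x · t = 31.473 × 5.6003 = 176.3 m.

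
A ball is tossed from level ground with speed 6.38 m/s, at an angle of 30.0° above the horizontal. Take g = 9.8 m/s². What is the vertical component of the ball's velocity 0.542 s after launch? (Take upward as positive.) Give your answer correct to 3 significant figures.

-2.12 m/s

Initial vertical component: v_y0 = 6.38 sin 30.0° = 3.190 m/s.
v_y(t) = v_y0 − g t = 3.190 − 9.8 × 0.542 = -2.12 m/s.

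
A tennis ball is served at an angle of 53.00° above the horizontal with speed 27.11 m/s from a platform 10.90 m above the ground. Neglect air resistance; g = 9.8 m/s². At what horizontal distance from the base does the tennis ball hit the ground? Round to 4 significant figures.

Components: v_x = 27.11 cos 53.00° = 16.315 m/s, v_y = 27.11 sin 53.00° = 21.651 m/s.
Vertical: 0 = 10.90 + 21.651 t − ½(9.8) t² ⇒ 4.900 t² − 21.651 t − 10.90 = 0.
t = [21.651 + √(468.77 + 213.64)] / 9.800 = 4.8749 s.
Horizontal: R = v_x · t = 16.315 × 4.8749 = 79.53 m.

79.53 m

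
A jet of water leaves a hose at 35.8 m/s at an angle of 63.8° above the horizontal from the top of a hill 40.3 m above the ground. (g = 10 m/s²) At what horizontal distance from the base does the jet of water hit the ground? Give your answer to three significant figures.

119 m

Components: v_x = 35.8 cos 63.8° = 15.81 m/s, v_y = 35.8 sin 63.8° = 32.12 m/s.
Vertical: 0 = 40.3 + 32.12 t − ½(10) t² ⇒ 5.000 t² − 32.12 t − 40.3 = 0.
t = [32.12 + √(1032 + 806.0)] / 10.00 = 7.499 s.
Horizontal: R = v_x · t = 15.81 × 7.499 = 119 m.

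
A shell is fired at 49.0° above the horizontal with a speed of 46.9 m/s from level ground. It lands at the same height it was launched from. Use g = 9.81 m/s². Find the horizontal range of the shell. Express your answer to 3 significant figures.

For level ground, R = v₀² sin(2θ) / g.
sin(2 × 49.0°) = sin 98.00° = 0.9903.
R = (46.9)² × 0.9903 / 9.81 = 222 m.

222 m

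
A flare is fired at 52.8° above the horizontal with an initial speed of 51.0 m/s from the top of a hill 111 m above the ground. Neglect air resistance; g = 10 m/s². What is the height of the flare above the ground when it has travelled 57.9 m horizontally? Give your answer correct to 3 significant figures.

170 m

v_x = 51.0 cos 52.8° = 30.83 m/s, v_y0 = 51.0 sin 52.8° = 40.62 m/s.
Time to reach x = 57.9 m: t = x / v_x = 57.9 / 30.83 = 1.878 s.
y = 111 + v_y0 t − ½ g t² = 111 + 40.62×1.878 − 5.000×1.878² = 170 m.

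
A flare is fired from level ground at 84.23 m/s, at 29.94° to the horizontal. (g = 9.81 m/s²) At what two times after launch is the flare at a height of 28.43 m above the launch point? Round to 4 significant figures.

0.7402 s and 7.830 s

v_y0 = 84.23 sin 29.94° = 42.039 m/s.
Set y = v_y0 t − ½ g t² = 28.43: 4.905 t² − 42.039 t + 28.43 = 0.
t = [42.039 ± √(1767.3 − 557.80)] / 9.81 = (42.039 ± 34.778) / 9.81, giving t = 0.7402 s or t = 7.830 s.
So the flare is at 28.43 m at t = 0.7402 s (rising) and t = 7.830 s (falling).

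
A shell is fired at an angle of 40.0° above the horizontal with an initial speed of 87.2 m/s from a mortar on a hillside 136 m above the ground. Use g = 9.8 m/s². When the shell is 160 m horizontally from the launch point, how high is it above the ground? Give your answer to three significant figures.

242 m

v_x = 87.2 cos 40.0° = 66.80 m/s, v_y0 = 87.2 sin 40.0° = 56.05 m/s.
Time to reach x = 160 m: t = x / v_x = 160 / 66.80 = 2.395 s.
y = 136 + v_y0 t − ½ g t² = 136 + 56.05×2.395 − 4.900×2.395² = 242 m.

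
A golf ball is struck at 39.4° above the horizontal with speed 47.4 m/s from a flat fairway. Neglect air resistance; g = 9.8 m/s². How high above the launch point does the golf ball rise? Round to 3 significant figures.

Vertical component of launch velocity: v_y = 47.4 sin 39.4° = 30.09 m/s.
At the highest point the vertical velocity is zero, so v_y² = 2 g h_max.
h_max = (30.09)² / (2 × 9.8) = 905.4 / 19.60 = 46.2 m.

46.2 m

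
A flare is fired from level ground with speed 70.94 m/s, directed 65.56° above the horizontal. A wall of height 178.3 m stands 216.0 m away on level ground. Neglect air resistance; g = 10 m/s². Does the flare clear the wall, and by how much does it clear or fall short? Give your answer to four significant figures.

v_x = 70.94 cos 65.56° = 29.351 m/s; v_y0 = 70.94 sin 65.56° = 64.583 m/s.
Time to reach the wall: t = 216.0 / 29.351 = 7.3592 s.
Height at that point: y = 64.583×7.3592 − 5.000×7.3592² = 204.49 m.
That is 204.49 − 178.3 = 26.19 m above the top of the wall, so the flare clears it.

Yes — it clears the wall by 26.19 m.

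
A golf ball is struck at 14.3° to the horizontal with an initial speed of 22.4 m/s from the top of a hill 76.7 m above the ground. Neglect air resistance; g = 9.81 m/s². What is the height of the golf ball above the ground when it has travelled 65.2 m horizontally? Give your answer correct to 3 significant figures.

49.1 m

v_x = 22.4 cos 14.3° = 21.71 m/s, v_y0 = 22.4 sin 14.3° = 5.533 m/s.
Time to reach x = 65.2 m: t = x / v_x = 65.2 / 21.71 = 3.003 s.
y = 76.7 + v_y0 t − ½ g t² = 76.7 + 5.533×3.003 − 4.905×3.003² = 49.1 m.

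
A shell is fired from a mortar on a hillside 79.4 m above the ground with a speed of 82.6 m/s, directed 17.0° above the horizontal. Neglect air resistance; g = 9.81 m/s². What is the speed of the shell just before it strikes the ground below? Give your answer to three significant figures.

v_x = 82.6 cos 17.0° = 78.99 m/s is unchanged throughout.
For the vertical component, v_y² = v_y0² + 2 g h = (24.15)² + 2×9.81×79.4 = 2141, so |v_y| = 46.27 m/s.
Impact speed = √(v_x² + v_y²) = √(6239 + 2141) = 91.5 m/s.

91.5 m/s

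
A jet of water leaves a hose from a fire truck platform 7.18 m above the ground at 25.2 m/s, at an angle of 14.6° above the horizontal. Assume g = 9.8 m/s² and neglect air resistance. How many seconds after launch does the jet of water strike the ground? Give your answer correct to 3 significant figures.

2.02 s

Vertical component: v_y = 25.2 sin 14.6° = 6.352 m/s.
Taking up as positive with launch at y = 7.18 m, landing at y = 0: 0 = 7.18 + 6.352 t − ½(9.8) t².
Solving 4.900 t² − 6.352 t − 7.18 = 0 gives t = [6.352 + √(6.352² + 4·4.900·7.18)] / 9.800 = 2.02 s.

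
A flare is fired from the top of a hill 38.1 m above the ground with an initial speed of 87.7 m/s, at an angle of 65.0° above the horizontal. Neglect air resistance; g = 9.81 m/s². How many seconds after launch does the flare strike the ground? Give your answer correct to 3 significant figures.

Vertical component: v_y = 87.7 sin 65.0° = 79.48 m/s.
Taking up as positive with launch at y = 38.1 m, landing at y = 0: 0 = 38.1 + 79.48 t − ½(9.81) t².
Solving 4.905 t² − 79.48 t − 38.1 = 0 gives t = [79.48 + √(79.48² + 4·4.905·38.1)] / 9.810 = 16.7 s.

16.7 s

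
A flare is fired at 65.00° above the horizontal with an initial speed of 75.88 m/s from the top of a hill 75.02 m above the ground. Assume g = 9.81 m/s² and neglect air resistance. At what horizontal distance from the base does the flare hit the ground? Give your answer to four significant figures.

Components: v_x = 75.88 cos 65.00° = 32.068 m/s, v_y = 75.88 sin 65.00° = 68.771 m/s.
Vertical: 0 = 75.02 + 68.771 t − ½(9.81) t² ⇒ 4.905 t² − 68.771 t − 75.02 = 0.
t = [68.771 + √(4729.5 + 1471.9)] / 9.810 = 15.038 s.
Horizontal: R = v_x · t = 32.068 × 15.038 = 482.2 m.

482.2 m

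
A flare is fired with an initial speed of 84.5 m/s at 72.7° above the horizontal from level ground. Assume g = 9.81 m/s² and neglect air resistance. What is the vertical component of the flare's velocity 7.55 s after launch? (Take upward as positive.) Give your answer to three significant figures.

Initial vertical component: v_y0 = 84.5 sin 72.7° = 80.68 m/s.
v_y(t) = v_y0 − g t = 80.68 − 9.81 × 7.55 = 6.61 m/s.

6.61 m/s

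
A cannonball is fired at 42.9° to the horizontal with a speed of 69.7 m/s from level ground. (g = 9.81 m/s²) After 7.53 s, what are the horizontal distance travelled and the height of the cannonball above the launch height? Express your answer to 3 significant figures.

v_x = 69.7 cos 42.9° = 51.06 m/s; v_y0 = 69.7 sin 42.9° = 47.45 m/s.
x = v_x t = 51.06 × 7.53 = 384 m.
y = v_y0 t − ½ g t² = 47.45×7.53 − 4.905×7.53² = 79.2 m.

x = 384 m, y = 79.2 m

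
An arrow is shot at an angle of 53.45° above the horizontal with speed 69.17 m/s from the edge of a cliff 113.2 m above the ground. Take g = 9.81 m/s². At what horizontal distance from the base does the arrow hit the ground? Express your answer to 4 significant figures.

539.3 m

Components: v_x = 69.17 cos 53.45° = 41.192 m/s, v_y = 69.17 sin 53.45° = 55.567 m/s.
Vertical: 0 = 113.2 + 55.567 t − ½(9.81) t² ⇒ 4.905 t² − 55.567 t − 113.2 = 0.
t = [55.567 + √(3087.7 + 2221.0)] / 9.810 = 13.092 s.
Horizontal: R = v_x · t = 41.192 × 13.092 = 539.3 m.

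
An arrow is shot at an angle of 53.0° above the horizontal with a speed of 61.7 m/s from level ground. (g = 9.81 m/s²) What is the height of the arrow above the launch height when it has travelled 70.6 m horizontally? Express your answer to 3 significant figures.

v_x = 61.7 cos 53.0° = 37.13 m/s, v_y0 = 61.7 sin 53.0° = 49.28 m/s.
Time to reach x = 70.6 m: t = x / v_x = 70.6 / 37.13 = 1.901 s.
y = v_y0 t − ½ g t² = 49.28×1.901 − 4.905×1.901² = 76.0 m.

76.0 m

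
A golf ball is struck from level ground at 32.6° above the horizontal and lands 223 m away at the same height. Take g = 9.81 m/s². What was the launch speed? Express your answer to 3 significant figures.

On level ground, R = v₀² sin(2θ) / g, so v₀ = √(R g / sin 2θ).
sin(2 × 32.6°) = 0.9078.
v₀ = √(223 × 9.81 / 0.9078) = √2410 = 49.1 m/s.

49.1 m/s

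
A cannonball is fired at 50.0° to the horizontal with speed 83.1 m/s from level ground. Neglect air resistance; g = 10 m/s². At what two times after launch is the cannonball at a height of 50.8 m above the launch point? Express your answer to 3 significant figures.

0.855 s and 11.9 s

v_y0 = 83.1 sin 50.0° = 63.66 m/s.
Set y = v_y0 t − ½ g t² = 50.8: 5.000 t² − 63.66 t + 50.8 = 0.
t = [63.66 ± √(4053 − 1016)] / 10 = (63.66 ± 55.11) / 10, giving t = 0.855 s or t = 11.9 s.
So the cannonball is at 50.8 m at t = 0.855 s (rising) and t = 11.9 s (falling).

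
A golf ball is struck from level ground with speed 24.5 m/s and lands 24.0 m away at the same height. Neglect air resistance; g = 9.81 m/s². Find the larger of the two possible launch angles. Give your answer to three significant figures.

Level-ground range: R = v₀² sin(2θ)/g ⇒ sin 2θ = R g / v₀² = 24.0×9.81/24.5² = 0.3922.
2θ = arcsin(0.3922) = 23.09° or 180° − 23.09° = 156.91°.
So θ = 11.5° or θ = 78.5°.

78.5°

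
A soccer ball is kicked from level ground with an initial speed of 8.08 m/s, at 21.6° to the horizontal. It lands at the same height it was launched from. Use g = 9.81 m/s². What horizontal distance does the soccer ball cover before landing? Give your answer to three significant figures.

Components: v_x = 8.08 cos 21.6° = 7.513 m/s, v_y = 8.08 sin 21.6° = 2.974 m/s.
Time of flight (same landing height): t = 2 v_y / g = 2 × 2.974 / 9.81 = 0.6063 s.
Range: R = v_x · t = 7.513 × 0.6063 = 4.56 m.

4.56 m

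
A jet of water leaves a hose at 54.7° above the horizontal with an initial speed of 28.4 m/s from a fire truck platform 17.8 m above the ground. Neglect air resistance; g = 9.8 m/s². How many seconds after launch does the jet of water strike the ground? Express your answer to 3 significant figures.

5.40 s

Vertical component: v_y = 28.4 sin 54.7° = 23.18 m/s.
Taking up as positive with launch at y = 17.8 m, landing at y = 0: 0 = 17.8 + 23.18 t − ½(9.8) t².
Solving 4.900 t² − 23.18 t − 17.8 = 0 gives t = [23.18 + √(23.18² + 4·4.900·17.8)] / 9.800 = 5.40 s.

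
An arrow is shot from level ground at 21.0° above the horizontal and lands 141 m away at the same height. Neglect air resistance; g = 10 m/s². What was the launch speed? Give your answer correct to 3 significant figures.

On level ground, R = v₀² sin(2θ) / g, so v₀ = √(R g / sin 2θ).
sin(2 × 21.0°) = 0.6691.
v₀ = √(141 × 10 / 0.6691) = √2107 = 45.9 m/s.

45.9 m/s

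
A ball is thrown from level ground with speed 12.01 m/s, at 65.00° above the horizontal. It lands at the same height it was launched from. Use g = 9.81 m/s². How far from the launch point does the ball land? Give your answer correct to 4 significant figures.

For level ground, R = v₀² sin(2θ) / g.
sin(2 × 65.00°) = sin 130.00° = 0.7660.
R = (12.01)² × 0.7660 / 9.81 = 11.26 m.

11.26 m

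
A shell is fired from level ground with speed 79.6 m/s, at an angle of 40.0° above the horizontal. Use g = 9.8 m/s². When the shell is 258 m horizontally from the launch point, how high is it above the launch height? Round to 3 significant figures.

129 m

v_x = 79.6 cos 40.0° = 60.98 m/s, v_y0 = 79.6 sin 40.0° = 51.17 m/s.
Time to reach x = 258 m: t = x / v_x = 258 / 60.98 = 4.231 s.
y = v_y0 t − ½ g t² = 51.17×4.231 − 4.900×4.231² = 129 m.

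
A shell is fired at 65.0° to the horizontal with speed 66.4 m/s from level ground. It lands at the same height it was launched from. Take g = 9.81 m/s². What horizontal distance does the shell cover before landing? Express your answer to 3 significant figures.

Components: v_x = 66.4 cos 65.0° = 28.06 m/s, v_y = 66.4 sin 65.0° = 60.18 m/s.
Time of flight (same landing height): t = 2 v_y / g = 2 × 60.18 / 9.81 = 12.27 s.
Range: R = v_x · t = 28.06 × 12.27 = 344 m.

344 m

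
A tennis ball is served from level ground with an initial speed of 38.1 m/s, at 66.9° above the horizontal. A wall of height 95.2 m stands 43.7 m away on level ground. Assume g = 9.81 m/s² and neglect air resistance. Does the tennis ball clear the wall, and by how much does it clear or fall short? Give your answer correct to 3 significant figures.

No — it falls 34.7 m short of clearing the wall.

v_x = 38.1 cos 66.9° = 14.95 m/s; v_y0 = 38.1 sin 66.9° = 35.05 m/s.
Time to reach the wall: t = 43.7 / 14.95 = 2.923 s.
Height at that point: y = 35.05×2.923 − 4.905×2.923² = 60.54 m.
That is 95.2 − 60.54 = 34.7 m below the top of the wall, so the tennis ball does not clear it.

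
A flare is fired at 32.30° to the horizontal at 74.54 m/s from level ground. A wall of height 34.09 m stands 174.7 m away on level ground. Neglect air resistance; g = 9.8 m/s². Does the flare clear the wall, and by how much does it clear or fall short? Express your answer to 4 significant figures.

Yes — it clears the wall by 38.68 m.

v_x = 74.54 cos 32.30° = 63.006 m/s; v_y0 = 74.54 sin 32.30° = 39.831 m/s.
Time to reach the wall: t = 174.7 / 63.006 = 2.7728 s.
Height at that point: y = 39.831×2.7728 − 4.900×2.7728² = 72.770 m.
That is 72.770 − 34.09 = 38.68 m above the top of the wall, so the flare clears it.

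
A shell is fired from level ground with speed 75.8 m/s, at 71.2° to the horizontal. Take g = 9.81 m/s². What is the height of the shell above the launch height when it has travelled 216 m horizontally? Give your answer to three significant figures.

v_x = 75.8 cos 71.2° = 24.43 m/s, v_y0 = 75.8 sin 71.2° = 71.76 m/s.
Time to reach x = 216 m: t = x / v_x = 216 / 24.43 = 8.842 s.
y = v_y0 t − ½ g t² = 71.76×8.842 − 4.905×8.842² = 251 m.

251 m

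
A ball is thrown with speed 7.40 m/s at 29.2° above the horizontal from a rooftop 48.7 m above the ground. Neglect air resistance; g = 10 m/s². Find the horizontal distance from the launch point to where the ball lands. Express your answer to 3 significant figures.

Components: v_x = 7.40 cos 29.2° = 6.460 m/s, v_y = 7.40 sin 29.2° = 3.610 m/s.
Vertical: 0 = 48.7 + 3.610 t − ½(10) t² ⇒ 5.000 t² − 3.610 t − 48.7 = 0.
t = [3.610 + √(13.03 + 974.0)] / 10.00 = 3.503 s.
Horizontal: R = v_x · t = 6.460 × 3.503 = 22.6 m.

22.6 m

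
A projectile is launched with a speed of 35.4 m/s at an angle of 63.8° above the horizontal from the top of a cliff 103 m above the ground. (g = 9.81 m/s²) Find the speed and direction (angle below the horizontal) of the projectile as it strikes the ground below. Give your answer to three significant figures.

v_x = 35.4 cos 63.8° = 15.63 m/s (constant).
|v_y| at impact = √((31.76)² + 2×9.81×103) = 55.04 m/s.
Speed = √(15.63² + 55.04²) = 57.2 m/s; angle = arctan(55.04/15.63) = 74.1° below horizontal.

57.2 m/s at 74.1° below the horizontal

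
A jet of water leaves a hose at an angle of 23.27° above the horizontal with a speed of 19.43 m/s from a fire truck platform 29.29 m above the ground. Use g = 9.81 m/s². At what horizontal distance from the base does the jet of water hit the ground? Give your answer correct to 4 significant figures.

Components: v_x = 19.43 cos 23.27° = 17.849 m/s, v_y = 19.43 sin 23.27° = 7.6761 m/s.
Vertical: 0 = 29.29 + 7.6761 t − ½(9.81) t² ⇒ 4.905 t² − 7.6761 t − 29.29 = 0.
t = [7.6761 + √(58.923 + 574.67)] / 9.810 = 3.3484 s.
Horizontal: R = v_x · t = 17.849 × 3.3484 = 59.77 m.

59.77 m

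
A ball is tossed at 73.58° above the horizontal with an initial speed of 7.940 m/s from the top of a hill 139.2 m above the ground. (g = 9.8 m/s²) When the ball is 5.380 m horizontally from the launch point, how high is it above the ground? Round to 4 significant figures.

v_x = 7.940 cos 73.58° = 2.2444 m/s, v_y0 = 7.940 sin 73.58° = 7.6162 m/s.
Time to reach x = 5.380 m: t = x / v_x = 5.380 / 2.2444 = 2.3971 s.
y = 139.2 + v_y0 t − ½ g t² = 139.2 + 7.6162×2.3971 − 4.900×2.3971² = 129.3 m.

129.3 m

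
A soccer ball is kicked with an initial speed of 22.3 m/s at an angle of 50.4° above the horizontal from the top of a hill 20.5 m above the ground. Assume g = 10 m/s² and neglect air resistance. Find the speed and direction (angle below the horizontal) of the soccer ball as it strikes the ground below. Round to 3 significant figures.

30.1 m/s at 61.8° below the horizontal

v_x = 22.3 cos 50.4° = 14.21 m/s (constant).
|v_y| at impact = √((17.18)² + 2×10×20.5) = 26.55 m/s.
Speed = √(14.21² + 26.55²) = 30.1 m/s; angle = arctan(26.55/14.21) = 61.8° below horizontal.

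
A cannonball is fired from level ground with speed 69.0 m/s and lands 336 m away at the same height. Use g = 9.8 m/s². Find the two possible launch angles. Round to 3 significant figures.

21.9° and 68.1°

Level-ground range: R = v₀² sin(2θ)/g ⇒ sin 2θ = R g / v₀² = 336×9.8/69.0² = 0.6916.
2θ = arcsin(0.6916) = 43.76° or 180° − 43.76° = 136.24°.
So θ = 21.9° or θ = 68.1°.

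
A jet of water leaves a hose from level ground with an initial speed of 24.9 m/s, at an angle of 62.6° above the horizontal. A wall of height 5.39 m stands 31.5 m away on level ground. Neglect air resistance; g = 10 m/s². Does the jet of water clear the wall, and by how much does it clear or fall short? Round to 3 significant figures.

v_x = 24.9 cos 62.6° = 11.46 m/s; v_y0 = 24.9 sin 62.6° = 22.11 m/s.
Time to reach the wall: t = 31.5 / 11.46 = 2.749 s.
Height at that point: y = 22.11×2.749 − 5.000×2.749² = 23.00 m.
That is 23.00 − 5.39 = 17.6 m above the top of the wall, so the jet of water clears it.

Yes — it clears the wall by 17.6 m.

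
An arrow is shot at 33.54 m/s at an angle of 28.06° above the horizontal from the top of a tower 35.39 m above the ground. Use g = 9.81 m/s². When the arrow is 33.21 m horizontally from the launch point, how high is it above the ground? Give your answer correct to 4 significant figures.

v_x = 33.54 cos 28.06° = 29.598 m/s, v_y0 = 33.54 sin 28.06° = 15.777 m/s.
Time to reach x = 33.21 m: t = x / v_x = 33.21 / 29.598 = 1.1220 s.
y = 35.39 + v_y0 t − ½ g t² = 35.39 + 15.777×1.1220 − 4.905×1.1220² = 46.92 m.

46.92 m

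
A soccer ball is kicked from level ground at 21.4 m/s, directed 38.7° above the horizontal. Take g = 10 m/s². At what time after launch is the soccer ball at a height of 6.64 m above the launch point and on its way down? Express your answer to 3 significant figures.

v_y0 = 21.4 sin 38.7° = 13.38 m/s.
Set y = v_y0 t − ½ g t² = 6.64: 5.000 t² − 13.38 t + 6.64 = 0.
t = [13.38 ± √(179.0 − 132.8)] / 10 = (13.38 ± 6.797) / 10, giving t = 0.658 s or t = 2.02 s.
On the way down corresponds to the larger root: t = 2.02 s.

2.02 s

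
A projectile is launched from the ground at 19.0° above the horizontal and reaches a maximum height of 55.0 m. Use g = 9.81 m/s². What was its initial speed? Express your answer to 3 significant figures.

101 m/s

At maximum height v_y = 0, so (v₀ sin θ)² = 2 g H.
v₀ sin 19.0° = √(2 × 9.81 × 55.0) = 32.85 m/s.
v₀ = 32.85 / sin 19.0° = 32.85 / 0.3256 = 101 m/s.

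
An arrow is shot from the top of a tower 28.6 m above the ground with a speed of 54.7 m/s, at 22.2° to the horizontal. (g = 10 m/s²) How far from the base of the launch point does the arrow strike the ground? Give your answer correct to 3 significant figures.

Components: v_x = 54.7 cos 22.2° = 50.65 m/s, v_y = 54.7 sin 22.2° = 20.67 m/s.
Vertical: 0 = 28.6 + 20.67 t − ½(10) t² ⇒ 5.000 t² − 20.67 t − 28.6 = 0.
t = [20.67 + √(427.2 + 572.0)] / 10.00 = 5.228 s.
Horizontal: R = v_x · t = 50.65 × 5.228 = 265 m.

265 m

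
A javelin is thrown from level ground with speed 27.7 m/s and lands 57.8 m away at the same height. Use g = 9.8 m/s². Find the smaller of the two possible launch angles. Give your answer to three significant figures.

23.8°

Level-ground range: R = v₀² sin(2θ)/g ⇒ sin 2θ = R g / v₀² = 57.8×9.8/27.7² = 0.7382.
2θ = arcsin(0.7382) = 47.58° or 180° − 47.58° = 132.42°.
So θ = 23.8° or θ = 66.2°.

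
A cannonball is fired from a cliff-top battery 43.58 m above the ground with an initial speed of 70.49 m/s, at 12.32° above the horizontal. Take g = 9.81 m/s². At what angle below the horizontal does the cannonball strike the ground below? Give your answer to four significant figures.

25.52°

v_x = 70.49 cos 12.32° = 68.867 m/s.
At impact |v_y| = √(v_y0² + 2 g h) = √(15.041² + 2×9.81×43.58) = 32.883 m/s.
Angle below horizontal = arctan(|v_y| / v_x) = arctan(32.883 / 68.867) = 25.52°.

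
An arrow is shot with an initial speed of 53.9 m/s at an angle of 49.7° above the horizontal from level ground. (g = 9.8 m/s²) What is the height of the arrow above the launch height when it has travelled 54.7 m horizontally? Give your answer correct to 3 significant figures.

52.4 m

v_x = 53.9 cos 49.7° = 34.86 m/s, v_y0 = 53.9 sin 49.7° = 41.11 m/s.
Time to reach x = 54.7 m: t = x / v_x = 54.7 / 34.86 = 1.569 s.
y = v_y0 t − ½ g t² = 41.11×1.569 − 4.900×1.569² = 52.4 m.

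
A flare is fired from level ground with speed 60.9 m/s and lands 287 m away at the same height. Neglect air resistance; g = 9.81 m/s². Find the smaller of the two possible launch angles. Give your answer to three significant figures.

Level-ground range: R = v₀² sin(2θ)/g ⇒ sin 2θ = R g / v₀² = 287×9.81/60.9² = 0.7591.
2θ = arcsin(0.7591) = 49.38° or 180° − 49.38° = 130.62°.
So θ = 24.7° or θ = 65.3°.

24.7°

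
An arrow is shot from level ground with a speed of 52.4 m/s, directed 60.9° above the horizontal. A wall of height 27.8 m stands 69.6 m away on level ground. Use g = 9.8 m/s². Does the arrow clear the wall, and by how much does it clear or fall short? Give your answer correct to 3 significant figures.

v_x = 52.4 cos 60.9° = 25.48 m/s; v_y0 = 52.4 sin 60.9° = 45.79 m/s.
Time to reach the wall: t = 69.6 / 25.48 = 2.732 s.
Height at that point: y = 45.79×2.732 − 4.900×2.732² = 88.53 m.
That is 88.53 − 27.8 = 60.7 m above the top of the wall, so the arrow clears it.

Yes — it clears the wall by 60.7 m.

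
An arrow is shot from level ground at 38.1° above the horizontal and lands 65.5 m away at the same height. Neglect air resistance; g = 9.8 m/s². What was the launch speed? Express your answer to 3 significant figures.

On level ground, R = v₀² sin(2θ) / g, so v₀ = √(R g / sin 2θ).
sin(2 × 38.1°) = 0.9711.
v₀ = √(65.5 × 9.8 / 0.9711) = √661.0 = 25.7 m/s.

25.7 m/s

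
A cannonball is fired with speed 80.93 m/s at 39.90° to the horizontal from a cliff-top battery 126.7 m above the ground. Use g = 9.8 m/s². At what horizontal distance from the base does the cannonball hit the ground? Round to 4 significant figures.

Components: v_x = 80.93 cos 39.90° = 62.087 m/s, v_y = 80.93 sin 39.90° = 51.913 m/s.
Vertical: 0 = 126.7 + 51.913 t − ½(9.8) t² ⇒ 4.900 t² − 51.913 t − 126.7 = 0.
t = [51.913 + √(2695.0 + 2483.3)] / 9.800 = 12.640 s.
Horizontal: R = v_x · t = 62.087 × 12.640 = 784.8 m.

784.8 m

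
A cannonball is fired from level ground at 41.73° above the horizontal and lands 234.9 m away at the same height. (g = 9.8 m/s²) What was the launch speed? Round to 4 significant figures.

On level ground, R = v₀² sin(2θ) / g, so v₀ = √(R g / sin 2θ).
sin(2 × 41.73°) = 0.9935.
v₀ = √(234.9 × 9.8 / 0.9935) = √2317.1 = 48.14 m/s.

48.14 m/s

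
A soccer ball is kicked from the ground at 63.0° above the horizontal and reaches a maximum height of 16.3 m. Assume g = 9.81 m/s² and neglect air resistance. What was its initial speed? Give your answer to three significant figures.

At maximum height v_y = 0, so (v₀ sin θ)² = 2 g H.
v₀ sin 63.0° = √(2 × 9.81 × 16.3) = 17.88 m/s.
v₀ = 17.88 / sin 63.0° = 17.88 / 0.8910 = 20.1 m/s.

20.1 m/s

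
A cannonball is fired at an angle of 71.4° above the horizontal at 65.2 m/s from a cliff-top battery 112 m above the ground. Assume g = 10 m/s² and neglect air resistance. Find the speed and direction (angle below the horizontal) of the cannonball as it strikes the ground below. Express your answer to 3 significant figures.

v_x = 65.2 cos 71.4° = 20.80 m/s (constant).
|v_y| at impact = √((61.79)² + 2×10×112) = 77.83 m/s.
Speed = √(20.80² + 77.83²) = 80.6 m/s; angle = arctan(77.83/20.80) = 75.0° below horizontal.

80.6 m/s at 75.0° below the horizontal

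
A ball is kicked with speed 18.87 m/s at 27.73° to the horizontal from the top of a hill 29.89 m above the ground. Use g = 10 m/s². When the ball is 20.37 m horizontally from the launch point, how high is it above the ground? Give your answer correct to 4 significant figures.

v_x = 18.87 cos 27.73° = 16.703 m/s, v_y0 = 18.87 sin 27.73° = 8.7803 m/s.
Time to reach x = 20.37 m: t = x / v_x = 20.37 / 16.703 = 1.2195 s.
y = 29.89 + v_y0 t − ½ g t² = 29.89 + 8.7803×1.2195 − 5.000×1.2195² = 33.16 m.

33.16 m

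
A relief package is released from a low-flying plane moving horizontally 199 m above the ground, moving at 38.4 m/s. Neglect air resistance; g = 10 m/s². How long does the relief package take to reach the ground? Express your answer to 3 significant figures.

6.31 s

The horizontal speed doesn't affect the fall. With v_y0 = 0, h = ½ g t².
t = √(2 × 199 / 10) = √39.80 = 6.31 s.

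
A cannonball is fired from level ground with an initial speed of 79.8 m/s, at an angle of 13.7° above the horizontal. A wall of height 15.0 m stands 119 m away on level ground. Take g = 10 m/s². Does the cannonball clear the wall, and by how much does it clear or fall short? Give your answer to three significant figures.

Yes — it clears the wall by 2.23 m.

v_x = 79.8 cos 13.7° = 77.53 m/s; v_y0 = 79.8 sin 13.7° = 18.90 m/s.
Time to reach the wall: t = 119 / 77.53 = 1.535 s.
Height at that point: y = 18.90×1.535 − 5.000×1.535² = 17.23 m.
That is 17.23 − 15.0 = 2.23 m above the top of the wall, so the cannonball clears it.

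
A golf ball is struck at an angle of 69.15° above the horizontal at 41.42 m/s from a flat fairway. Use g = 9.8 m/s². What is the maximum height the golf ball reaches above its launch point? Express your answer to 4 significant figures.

Vertical component of launch velocity: v_y = 41.42 sin 69.15° = 38.708 m/s.
At the highest point the vertical velocity is zero, so v_y² = 2 g h_max.
h_max = (38.708)² / (2 × 9.8) = 1498.3 / 19.60 = 76.44 m.

76.44 m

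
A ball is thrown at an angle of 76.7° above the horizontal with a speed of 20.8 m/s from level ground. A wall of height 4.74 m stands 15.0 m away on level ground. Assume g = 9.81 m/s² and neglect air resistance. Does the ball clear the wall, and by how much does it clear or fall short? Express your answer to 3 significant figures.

Yes — it clears the wall by 10.5 m.

v_x = 20.8 cos 76.7° = 4.785 m/s; v_y0 = 20.8 sin 76.7° = 20.24 m/s.
Time to reach the wall: t = 15.0 / 4.785 = 3.135 s.
Height at that point: y = 20.24×3.135 − 4.905×3.135² = 15.24 m.
That is 15.24 − 4.74 = 10.5 m above the top of the wall, so the ball clears it.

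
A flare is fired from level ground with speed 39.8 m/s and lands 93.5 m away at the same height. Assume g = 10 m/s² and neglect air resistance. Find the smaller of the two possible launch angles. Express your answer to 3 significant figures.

18.1°

Level-ground range: R = v₀² sin(2θ)/g ⇒ sin 2θ = R g / v₀² = 93.5×10/39.8² = 0.5903.
2θ = arcsin(0.5903) = 36.18° or 180° − 36.18° = 143.82°.
So θ = 18.1° or θ = 71.9°.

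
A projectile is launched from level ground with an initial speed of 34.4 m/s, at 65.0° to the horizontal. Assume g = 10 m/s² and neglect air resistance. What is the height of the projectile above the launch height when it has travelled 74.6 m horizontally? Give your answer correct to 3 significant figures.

v_x = 34.4 cos 65.0° = 14.54 m/s, v_y0 = 34.4 sin 65.0° = 31.18 m/s.
Time to reach x = 74.6 m: t = x / v_x = 74.6 / 14.54 = 5.131 s.
y = v_y0 t − ½ g t² = 31.18×5.131 − 5.000×5.131² = 28.3 m.

28.3 m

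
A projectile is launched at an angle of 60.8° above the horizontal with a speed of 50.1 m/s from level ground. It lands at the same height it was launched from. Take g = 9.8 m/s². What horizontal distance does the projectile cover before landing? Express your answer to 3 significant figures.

Components: v_x = 50.1 cos 60.8° = 24.44 m/s, v_y = 50.1 sin 60.8° = 43.73 m/s.
Time of flight (same landing height): t = 2 v_y / g = 2 × 43.73 / 9.8 = 8.924 s.
Range: R = v_x · t = 24.44 × 8.924 = 218 m.

218 m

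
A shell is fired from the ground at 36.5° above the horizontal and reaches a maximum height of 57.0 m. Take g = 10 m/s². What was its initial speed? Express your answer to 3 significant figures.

At maximum height v_y = 0, so (v₀ sin θ)² = 2 g H.
v₀ sin 36.5° = √(2 × 10 × 57.0) = 33.76 m/s.
v₀ = 33.76 / sin 36.5° = 33.76 / 0.5948 = 56.8 m/s.

56.8 m/s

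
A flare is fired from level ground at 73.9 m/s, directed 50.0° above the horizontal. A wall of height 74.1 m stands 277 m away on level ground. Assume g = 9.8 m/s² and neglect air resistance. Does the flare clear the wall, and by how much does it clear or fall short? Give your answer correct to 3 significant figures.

v_x = 73.9 cos 50.0° = 47.50 m/s; v_y0 = 73.9 sin 50.0° = 56.61 m/s.
Time to reach the wall: t = 277 / 47.50 = 5.832 s.
Height at that point: y = 56.61×5.832 − 4.900×5.832² = 163.5 m.
That is 163.5 − 74.1 = 89.4 m above the top of the wall, so the flare clears it.

Yes — it clears the wall by 89.4 m.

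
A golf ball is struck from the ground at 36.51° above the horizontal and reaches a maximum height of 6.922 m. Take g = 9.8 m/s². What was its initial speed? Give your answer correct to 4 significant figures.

At maximum height v_y = 0, so (v₀ sin θ)² = 2 g H.
v₀ sin 36.51° = √(2 × 9.8 × 6.922) = 11.648 m/s.
v₀ = 11.648 / sin 36.51° = 11.648 / 0.5950 = 19.58 m/s.

19.58 m/s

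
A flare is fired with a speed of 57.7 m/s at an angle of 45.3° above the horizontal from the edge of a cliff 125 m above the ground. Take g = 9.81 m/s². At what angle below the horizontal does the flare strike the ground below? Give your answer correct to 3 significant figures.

57.7°

v_x = 57.7 cos 45.3° = 40.59 m/s.
At impact |v_y| = √(v_y0² + 2 g h) = √(41.01² + 2×9.81×125) = 64.30 m/s.
Angle below horizontal = arctan(|v_y| / v_x) = arctan(64.30 / 40.59) = 57.7°.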